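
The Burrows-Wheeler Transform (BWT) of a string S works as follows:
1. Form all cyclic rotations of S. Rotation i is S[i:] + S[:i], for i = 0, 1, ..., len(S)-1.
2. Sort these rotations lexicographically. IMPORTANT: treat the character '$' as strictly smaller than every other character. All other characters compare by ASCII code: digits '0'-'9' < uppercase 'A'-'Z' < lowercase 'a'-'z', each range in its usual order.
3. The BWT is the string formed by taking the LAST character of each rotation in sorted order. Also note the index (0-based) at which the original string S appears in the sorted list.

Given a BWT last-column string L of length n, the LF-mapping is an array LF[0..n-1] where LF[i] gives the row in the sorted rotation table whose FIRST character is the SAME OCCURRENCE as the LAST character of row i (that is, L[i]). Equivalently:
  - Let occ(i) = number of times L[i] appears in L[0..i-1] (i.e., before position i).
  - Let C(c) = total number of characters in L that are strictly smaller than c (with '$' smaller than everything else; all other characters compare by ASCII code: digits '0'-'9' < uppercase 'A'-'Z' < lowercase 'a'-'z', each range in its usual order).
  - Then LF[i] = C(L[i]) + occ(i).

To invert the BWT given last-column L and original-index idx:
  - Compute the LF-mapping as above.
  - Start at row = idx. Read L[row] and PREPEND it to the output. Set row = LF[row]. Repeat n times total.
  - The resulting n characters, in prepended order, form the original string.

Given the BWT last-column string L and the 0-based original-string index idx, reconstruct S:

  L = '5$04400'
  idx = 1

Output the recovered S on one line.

LF mapping: 6 0 1 4 5 2 3
Walk LF starting at row 1, prepending L[row]:
  step 1: row=1, L[1]='$', prepend. Next row=LF[1]=0
  step 2: row=0, L[0]='5', prepend. Next row=LF[0]=6
  step 3: row=6, L[6]='0', prepend. Next row=LF[6]=3
  step 4: row=3, L[3]='4', prepend. Next row=LF[3]=4
  step 5: row=4, L[4]='4', prepend. Next row=LF[4]=5
  step 6: row=5, L[5]='0', prepend. Next row=LF[5]=2
  step 7: row=2, L[2]='0', prepend. Next row=LF[2]=1
Reversed output: 004405$

Answer: 004405$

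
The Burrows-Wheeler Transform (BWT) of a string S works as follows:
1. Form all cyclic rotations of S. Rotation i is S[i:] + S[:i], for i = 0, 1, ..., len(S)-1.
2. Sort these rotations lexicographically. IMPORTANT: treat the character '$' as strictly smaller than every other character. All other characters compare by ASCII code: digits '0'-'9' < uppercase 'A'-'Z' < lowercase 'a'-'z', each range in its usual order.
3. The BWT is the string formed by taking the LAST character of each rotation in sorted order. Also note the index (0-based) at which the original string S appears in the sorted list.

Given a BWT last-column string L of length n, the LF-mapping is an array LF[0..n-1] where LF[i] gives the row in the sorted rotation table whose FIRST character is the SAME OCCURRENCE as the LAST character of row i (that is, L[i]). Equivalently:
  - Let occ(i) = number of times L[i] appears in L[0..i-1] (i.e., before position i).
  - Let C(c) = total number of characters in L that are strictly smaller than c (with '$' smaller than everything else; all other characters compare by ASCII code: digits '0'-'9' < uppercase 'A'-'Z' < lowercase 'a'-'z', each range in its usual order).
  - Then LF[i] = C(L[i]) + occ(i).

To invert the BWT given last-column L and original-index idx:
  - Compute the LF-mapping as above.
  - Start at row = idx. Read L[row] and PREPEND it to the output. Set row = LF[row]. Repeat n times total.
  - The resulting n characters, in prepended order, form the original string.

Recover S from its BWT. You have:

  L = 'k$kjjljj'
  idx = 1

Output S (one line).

Answer: jjkjjlk$

Derivation:
LF mapping: 5 0 6 1 2 7 3 4
Walk LF starting at row 1, prepending L[row]:
  step 1: row=1, L[1]='$', prepend. Next row=LF[1]=0
  step 2: row=0, L[0]='k', prepend. Next row=LF[0]=5
  step 3: row=5, L[5]='l', prepend. Next row=LF[5]=7
  step 4: row=7, L[7]='j', prepend. Next row=LF[7]=4
  step 5: row=4, L[4]='j', prepend. Next row=LF[4]=2
  step 6: row=2, L[2]='k', prepend. Next row=LF[2]=6
  step 7: row=6, L[6]='j', prepend. Next row=LF[6]=3
  step 8: row=3, L[3]='j', prepend. Next row=LF[3]=1
Reversed output: jjkjjlk$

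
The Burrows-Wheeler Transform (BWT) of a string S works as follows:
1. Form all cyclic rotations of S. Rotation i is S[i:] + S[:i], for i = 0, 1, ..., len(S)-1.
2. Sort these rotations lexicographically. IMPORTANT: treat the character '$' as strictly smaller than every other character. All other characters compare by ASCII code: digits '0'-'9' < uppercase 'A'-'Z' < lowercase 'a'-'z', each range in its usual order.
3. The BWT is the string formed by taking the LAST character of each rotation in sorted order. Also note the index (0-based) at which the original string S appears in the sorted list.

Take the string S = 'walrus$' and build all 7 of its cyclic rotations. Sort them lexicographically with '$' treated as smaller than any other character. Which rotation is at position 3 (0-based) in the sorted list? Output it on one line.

All 7 rotations (rotation i = S[i:]+S[:i]):
  rot[0] = walrus$
  rot[1] = alrus$w
  rot[2] = lrus$wa
  rot[3] = rus$wal
  rot[4] = us$walr
  rot[5] = s$walru
  rot[6] = $walrus
Sorted (with $ < everything):
  sorted[0] = $walrus
  sorted[1] = alrus$w
  sorted[2] = lrus$wa
  sorted[3] = rus$wal
  sorted[4] = s$walru
  sorted[5] = us$walr
  sorted[6] = walrus$
sorted[3] = rus$wal

Answer: rus$wal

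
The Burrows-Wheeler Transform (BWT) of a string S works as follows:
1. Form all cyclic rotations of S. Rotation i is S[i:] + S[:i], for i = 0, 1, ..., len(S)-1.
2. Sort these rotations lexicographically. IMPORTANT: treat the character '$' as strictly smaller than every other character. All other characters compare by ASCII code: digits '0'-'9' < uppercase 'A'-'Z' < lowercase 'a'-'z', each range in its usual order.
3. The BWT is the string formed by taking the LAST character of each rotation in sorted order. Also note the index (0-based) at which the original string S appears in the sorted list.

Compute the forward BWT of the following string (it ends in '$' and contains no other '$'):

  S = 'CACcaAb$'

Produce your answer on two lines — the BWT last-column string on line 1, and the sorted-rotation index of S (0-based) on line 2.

Answer: bCa$AcAC
3

Derivation:
All 8 rotations (rotation i = S[i:]+S[:i]):
  rot[0] = CACcaAb$
  rot[1] = ACcaAb$C
  rot[2] = CcaAb$CA
  rot[3] = caAb$CAC
  rot[4] = aAb$CACc
  rot[5] = Ab$CACca
  rot[6] = b$CACcaA
  rot[7] = $CACcaAb
Sorted (with $ < everything):
  sorted[0] = $CACcaAb  (last char: 'b')
  sorted[1] = ACcaAb$C  (last char: 'C')
  sorted[2] = Ab$CACca  (last char: 'a')
  sorted[3] = CACcaAb$  (last char: '$')
  sorted[4] = CcaAb$CA  (last char: 'A')
  sorted[5] = aAb$CACc  (last char: 'c')
  sorted[6] = b$CACcaA  (last char: 'A')
  sorted[7] = caAb$CAC  (last char: 'C')
Last column: bCa$AcAC
Original string S is at sorted index 3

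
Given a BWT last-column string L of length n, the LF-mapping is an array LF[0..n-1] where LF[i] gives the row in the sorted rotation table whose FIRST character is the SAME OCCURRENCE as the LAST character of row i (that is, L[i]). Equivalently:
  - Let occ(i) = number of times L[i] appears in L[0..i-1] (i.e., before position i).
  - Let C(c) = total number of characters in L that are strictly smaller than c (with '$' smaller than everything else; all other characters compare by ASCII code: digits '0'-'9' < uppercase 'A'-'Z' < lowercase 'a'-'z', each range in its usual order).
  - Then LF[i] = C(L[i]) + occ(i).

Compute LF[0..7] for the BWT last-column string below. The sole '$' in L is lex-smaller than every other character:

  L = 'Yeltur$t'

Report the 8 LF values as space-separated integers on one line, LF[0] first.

Char counts: '$':1, 'Y':1, 'e':1, 'l':1, 'r':1, 't':2, 'u':1
C (first-col start): C('$')=0, C('Y')=1, C('e')=2, C('l')=3, C('r')=4, C('t')=5, C('u')=7
L[0]='Y': occ=0, LF[0]=C('Y')+0=1+0=1
L[1]='e': occ=0, LF[1]=C('e')+0=2+0=2
L[2]='l': occ=0, LF[2]=C('l')+0=3+0=3
L[3]='t': occ=0, LF[3]=C('t')+0=5+0=5
L[4]='u': occ=0, LF[4]=C('u')+0=7+0=7
L[5]='r': occ=0, LF[5]=C('r')+0=4+0=4
L[6]='$': occ=0, LF[6]=C('$')+0=0+0=0
L[7]='t': occ=1, LF[7]=C('t')+1=5+1=6

Answer: 1 2 3 5 7 4 0 6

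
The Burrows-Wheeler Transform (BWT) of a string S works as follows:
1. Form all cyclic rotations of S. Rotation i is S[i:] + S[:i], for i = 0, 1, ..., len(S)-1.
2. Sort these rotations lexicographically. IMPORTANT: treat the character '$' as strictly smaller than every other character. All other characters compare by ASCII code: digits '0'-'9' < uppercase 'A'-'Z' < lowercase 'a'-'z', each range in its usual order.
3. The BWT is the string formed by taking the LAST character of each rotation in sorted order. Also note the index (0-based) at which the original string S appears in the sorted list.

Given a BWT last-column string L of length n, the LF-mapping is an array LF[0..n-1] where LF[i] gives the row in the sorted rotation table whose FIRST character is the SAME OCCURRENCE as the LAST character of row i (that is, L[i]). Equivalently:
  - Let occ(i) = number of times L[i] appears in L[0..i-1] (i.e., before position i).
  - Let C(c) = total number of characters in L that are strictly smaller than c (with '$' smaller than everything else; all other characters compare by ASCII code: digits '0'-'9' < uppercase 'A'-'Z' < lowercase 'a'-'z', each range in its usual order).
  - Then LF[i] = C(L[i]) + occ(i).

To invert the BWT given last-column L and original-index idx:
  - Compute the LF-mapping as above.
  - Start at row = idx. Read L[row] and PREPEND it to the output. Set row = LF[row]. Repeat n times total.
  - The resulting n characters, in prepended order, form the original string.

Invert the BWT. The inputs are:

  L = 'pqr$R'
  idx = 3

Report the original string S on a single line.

Answer: qRrp$

Derivation:
LF mapping: 2 3 4 0 1
Walk LF starting at row 3, prepending L[row]:
  step 1: row=3, L[3]='$', prepend. Next row=LF[3]=0
  step 2: row=0, L[0]='p', prepend. Next row=LF[0]=2
  step 3: row=2, L[2]='r', prepend. Next row=LF[2]=4
  step 4: row=4, L[4]='R', prepend. Next row=LF[4]=1
  step 5: row=1, L[1]='q', prepend. Next row=LF[1]=3
Reversed output: qRrp$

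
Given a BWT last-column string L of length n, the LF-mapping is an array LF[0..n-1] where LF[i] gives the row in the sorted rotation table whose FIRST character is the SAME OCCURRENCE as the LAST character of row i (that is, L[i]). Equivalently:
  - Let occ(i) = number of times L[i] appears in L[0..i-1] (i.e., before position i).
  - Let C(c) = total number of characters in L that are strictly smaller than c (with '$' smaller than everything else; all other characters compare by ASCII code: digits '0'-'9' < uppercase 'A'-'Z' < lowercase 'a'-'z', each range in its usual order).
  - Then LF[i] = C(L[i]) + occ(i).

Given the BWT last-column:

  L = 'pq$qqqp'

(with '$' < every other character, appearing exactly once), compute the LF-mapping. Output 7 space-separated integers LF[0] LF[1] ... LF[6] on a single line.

Char counts: '$':1, 'p':2, 'q':4
C (first-col start): C('$')=0, C('p')=1, C('q')=3
L[0]='p': occ=0, LF[0]=C('p')+0=1+0=1
L[1]='q': occ=0, LF[1]=C('q')+0=3+0=3
L[2]='$': occ=0, LF[2]=C('$')+0=0+0=0
L[3]='q': occ=1, LF[3]=C('q')+1=3+1=4
L[4]='q': occ=2, LF[4]=C('q')+2=3+2=5
L[5]='q': occ=3, LF[5]=C('q')+3=3+3=6
L[6]='p': occ=1, LF[6]=C('p')+1=1+1=2

Answer: 1 3 0 4 5 6 2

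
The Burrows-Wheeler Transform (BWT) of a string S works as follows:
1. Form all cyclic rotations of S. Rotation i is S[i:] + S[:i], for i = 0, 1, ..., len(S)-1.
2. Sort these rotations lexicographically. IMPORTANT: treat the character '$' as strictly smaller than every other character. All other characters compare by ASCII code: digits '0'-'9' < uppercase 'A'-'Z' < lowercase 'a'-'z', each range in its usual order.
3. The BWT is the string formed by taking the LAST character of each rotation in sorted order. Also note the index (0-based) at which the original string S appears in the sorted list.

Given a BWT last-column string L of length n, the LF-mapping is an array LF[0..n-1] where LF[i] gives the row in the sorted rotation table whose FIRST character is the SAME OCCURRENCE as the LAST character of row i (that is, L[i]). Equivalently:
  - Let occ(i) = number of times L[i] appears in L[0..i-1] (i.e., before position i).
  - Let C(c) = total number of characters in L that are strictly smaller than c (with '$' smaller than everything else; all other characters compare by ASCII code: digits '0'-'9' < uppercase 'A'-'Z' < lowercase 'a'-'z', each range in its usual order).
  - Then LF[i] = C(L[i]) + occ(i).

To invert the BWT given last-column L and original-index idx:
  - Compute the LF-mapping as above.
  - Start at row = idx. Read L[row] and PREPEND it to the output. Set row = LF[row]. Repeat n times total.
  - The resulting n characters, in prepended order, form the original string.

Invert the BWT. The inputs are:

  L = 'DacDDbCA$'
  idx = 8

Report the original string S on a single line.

LF mapping: 3 6 8 4 5 7 2 1 0
Walk LF starting at row 8, prepending L[row]:
  step 1: row=8, L[8]='$', prepend. Next row=LF[8]=0
  step 2: row=0, L[0]='D', prepend. Next row=LF[0]=3
  step 3: row=3, L[3]='D', prepend. Next row=LF[3]=4
  step 4: row=4, L[4]='D', prepend. Next row=LF[4]=5
  step 5: row=5, L[5]='b', prepend. Next row=LF[5]=7
  step 6: row=7, L[7]='A', prepend. Next row=LF[7]=1
  step 7: row=1, L[1]='a', prepend. Next row=LF[1]=6
  step 8: row=6, L[6]='C', prepend. Next row=LF[6]=2
  step 9: row=2, L[2]='c', prepend. Next row=LF[2]=8
Reversed output: cCaAbDDD$

Answer: cCaAbDDD$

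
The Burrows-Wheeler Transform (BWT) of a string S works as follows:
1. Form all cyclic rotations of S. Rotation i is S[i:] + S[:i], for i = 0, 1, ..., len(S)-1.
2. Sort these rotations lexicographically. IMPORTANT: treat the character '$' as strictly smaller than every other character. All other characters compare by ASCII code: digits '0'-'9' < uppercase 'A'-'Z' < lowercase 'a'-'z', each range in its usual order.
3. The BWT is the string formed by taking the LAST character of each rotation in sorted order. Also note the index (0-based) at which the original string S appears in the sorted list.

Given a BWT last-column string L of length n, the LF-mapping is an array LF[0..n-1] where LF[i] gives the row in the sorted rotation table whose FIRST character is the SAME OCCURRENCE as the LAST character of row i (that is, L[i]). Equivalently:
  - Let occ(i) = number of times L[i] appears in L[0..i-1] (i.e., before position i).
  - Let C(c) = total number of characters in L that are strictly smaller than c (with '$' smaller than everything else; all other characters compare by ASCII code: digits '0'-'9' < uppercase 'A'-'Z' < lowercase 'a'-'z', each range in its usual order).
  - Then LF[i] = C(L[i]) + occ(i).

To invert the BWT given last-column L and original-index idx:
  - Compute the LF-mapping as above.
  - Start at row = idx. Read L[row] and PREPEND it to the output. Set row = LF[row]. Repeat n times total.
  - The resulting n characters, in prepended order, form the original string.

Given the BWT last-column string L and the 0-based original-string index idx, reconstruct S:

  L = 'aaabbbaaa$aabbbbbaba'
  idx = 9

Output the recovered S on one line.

Answer: abbbaaabbbbbaaabaaa$

Derivation:
LF mapping: 1 2 3 11 12 13 4 5 6 0 7 8 14 15 16 17 18 9 19 10
Walk LF starting at row 9, prepending L[row]:
  step 1: row=9, L[9]='$', prepend. Next row=LF[9]=0
  step 2: row=0, L[0]='a', prepend. Next row=LF[0]=1
  step 3: row=1, L[1]='a', prepend. Next row=LF[1]=2
  step 4: row=2, L[2]='a', prepend. Next row=LF[2]=3
  step 5: row=3, L[3]='b', prepend. Next row=LF[3]=11
  step 6: row=11, L[11]='a', prepend. Next row=LF[11]=8
  step 7: row=8, L[8]='a', prepend. Next row=LF[8]=6
  step 8: row=6, L[6]='a', prepend. Next row=LF[6]=4
  step 9: row=4, L[4]='b', prepend. Next row=LF[4]=12
  step 10: row=12, L[12]='b', prepend. Next row=LF[12]=14
  step 11: row=14, L[14]='b', prepend. Next row=LF[14]=16
  step 12: row=16, L[16]='b', prepend. Next row=LF[16]=18
  step 13: row=18, L[18]='b', prepend. Next row=LF[18]=19
  step 14: row=19, L[19]='a', prepend. Next row=LF[19]=10
  step 15: row=10, L[10]='a', prepend. Next row=LF[10]=7
  step 16: row=7, L[7]='a', prepend. Next row=LF[7]=5
  step 17: row=5, L[5]='b', prepend. Next row=LF[5]=13
  step 18: row=13, L[13]='b', prepend. Next row=LF[13]=15
  step 19: row=15, L[15]='b', prepend. Next row=LF[15]=17
  step 20: row=17, L[17]='a', prepend. Next row=LF[17]=9
Reversed output: abbbaaabbbbbaaabaaa$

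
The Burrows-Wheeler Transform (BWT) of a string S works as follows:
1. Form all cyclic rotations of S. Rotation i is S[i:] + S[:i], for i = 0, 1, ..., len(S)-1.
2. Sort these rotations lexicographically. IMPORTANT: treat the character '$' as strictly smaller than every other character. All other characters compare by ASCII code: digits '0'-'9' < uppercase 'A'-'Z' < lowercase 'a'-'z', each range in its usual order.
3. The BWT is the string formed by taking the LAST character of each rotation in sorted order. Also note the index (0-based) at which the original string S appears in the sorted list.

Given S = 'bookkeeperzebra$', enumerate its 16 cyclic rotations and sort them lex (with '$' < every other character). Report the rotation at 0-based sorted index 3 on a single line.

Answer: bra$bookkeeperze

Derivation:
All 16 rotations (rotation i = S[i:]+S[:i]):
  rot[0] = bookkeeperzebra$
  rot[1] = ookkeeperzebra$b
  rot[2] = okkeeperzebra$bo
  rot[3] = kkeeperzebra$boo
  rot[4] = keeperzebra$book
  rot[5] = eeperzebra$bookk
  rot[6] = eperzebra$bookke
  rot[7] = perzebra$bookkee
  rot[8] = erzebra$bookkeep
  rot[9] = rzebra$bookkeepe
  rot[10] = zebra$bookkeeper
  rot[11] = ebra$bookkeeperz
  rot[12] = bra$bookkeeperze
  rot[13] = ra$bookkeeperzeb
  rot[14] = a$bookkeeperzebr
  rot[15] = $bookkeeperzebra
Sorted (with $ < everything):
  sorted[0] = $bookkeeperzebra
  sorted[1] = a$bookkeeperzebr
  sorted[2] = bookkeeperzebra$
  sorted[3] = bra$bookkeeperze
  sorted[4] = ebra$bookkeeperz
  sorted[5] = eeperzebra$bookk
  sorted[6] = eperzebra$bookke
  sorted[7] = erzebra$bookkeep
  sorted[8] = keeperzebra$book
  sorted[9] = kkeeperzebra$boo
  sorted[10] = okkeeperzebra$bo
  sorted[11] = ookkeeperzebra$b
  sorted[12] = perzebra$bookkee
  sorted[13] = ra$bookkeeperzeb
  sorted[14] = rzebra$bookkeepe
  sorted[15] = zebra$bookkeeper
sorted[3] = bra$bookkeeperze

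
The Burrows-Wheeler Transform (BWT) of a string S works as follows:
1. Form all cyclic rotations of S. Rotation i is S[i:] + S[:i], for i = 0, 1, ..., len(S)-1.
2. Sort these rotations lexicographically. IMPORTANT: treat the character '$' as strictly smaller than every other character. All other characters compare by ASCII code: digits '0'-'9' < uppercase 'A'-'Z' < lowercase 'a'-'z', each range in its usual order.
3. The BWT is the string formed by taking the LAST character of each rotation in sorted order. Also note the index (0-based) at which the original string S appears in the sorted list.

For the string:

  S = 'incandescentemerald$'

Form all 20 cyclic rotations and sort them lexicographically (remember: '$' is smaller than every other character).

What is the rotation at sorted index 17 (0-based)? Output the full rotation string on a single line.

Answer: rald$incandescenteme

Derivation:
All 20 rotations (rotation i = S[i:]+S[:i]):
  rot[0] = incandescentemerald$
  rot[1] = ncandescentemerald$i
  rot[2] = candescentemerald$in
  rot[3] = andescentemerald$inc
  rot[4] = ndescentemerald$inca
  rot[5] = descentemerald$incan
  rot[6] = escentemerald$incand
  rot[7] = scentemerald$incande
  rot[8] = centemerald$incandes
  rot[9] = entemerald$incandesc
  rot[10] = ntemerald$incandesce
  rot[11] = temerald$incandescen
  rot[12] = emerald$incandescent
  rot[13] = merald$incandescente
  rot[14] = erald$incandescentem
  rot[15] = rald$incandescenteme
  rot[16] = ald$incandescentemer
  rot[17] = ld$incandescentemera
  rot[18] = d$incandescentemeral
  rot[19] = $incandescentemerald
Sorted (with $ < everything):
  sorted[0] = $incandescentemerald
  sorted[1] = ald$incandescentemer
  sorted[2] = andescentemerald$inc
  sorted[3] = candescentemerald$in
  sorted[4] = centemerald$incandes
  sorted[5] = d$incandescentemeral
  sorted[6] = descentemerald$incan
  sorted[7] = emerald$incandescent
  sorted[8] = entemerald$incandesc
  sorted[9] = erald$incandescentem
  sorted[10] = escentemerald$incand
  sorted[11] = incandescentemerald$
  sorted[12] = ld$incandescentemera
  sorted[13] = merald$incandescente
  sorted[14] = ncandescentemerald$i
  sorted[15] = ndescentemerald$inca
  sorted[16] = ntemerald$incandesce
  sorted[17] = rald$incandescenteme
  sorted[18] = scentemerald$incande
  sorted[19] = temerald$incandescen
sorted[17] = rald$incandescenteme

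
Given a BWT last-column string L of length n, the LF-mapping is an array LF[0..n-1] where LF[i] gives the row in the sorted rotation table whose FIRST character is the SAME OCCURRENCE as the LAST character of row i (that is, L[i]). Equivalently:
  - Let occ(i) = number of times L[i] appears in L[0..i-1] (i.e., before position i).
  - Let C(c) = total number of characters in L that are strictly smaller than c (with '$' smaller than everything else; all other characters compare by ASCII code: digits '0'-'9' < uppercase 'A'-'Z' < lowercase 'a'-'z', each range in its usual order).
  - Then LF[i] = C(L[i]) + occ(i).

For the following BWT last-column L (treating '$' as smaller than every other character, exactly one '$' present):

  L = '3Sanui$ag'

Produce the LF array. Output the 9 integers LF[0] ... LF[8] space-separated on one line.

Char counts: '$':1, '3':1, 'S':1, 'a':2, 'g':1, 'i':1, 'n':1, 'u':1
C (first-col start): C('$')=0, C('3')=1, C('S')=2, C('a')=3, C('g')=5, C('i')=6, C('n')=7, C('u')=8
L[0]='3': occ=0, LF[0]=C('3')+0=1+0=1
L[1]='S': occ=0, LF[1]=C('S')+0=2+0=2
L[2]='a': occ=0, LF[2]=C('a')+0=3+0=3
L[3]='n': occ=0, LF[3]=C('n')+0=7+0=7
L[4]='u': occ=0, LF[4]=C('u')+0=8+0=8
L[5]='i': occ=0, LF[5]=C('i')+0=6+0=6
L[6]='$': occ=0, LF[6]=C('$')+0=0+0=0
L[7]='a': occ=1, LF[7]=C('a')+1=3+1=4
L[8]='g': occ=0, LF[8]=C('g')+0=5+0=5

Answer: 1 2 3 7 8 6 0 4 5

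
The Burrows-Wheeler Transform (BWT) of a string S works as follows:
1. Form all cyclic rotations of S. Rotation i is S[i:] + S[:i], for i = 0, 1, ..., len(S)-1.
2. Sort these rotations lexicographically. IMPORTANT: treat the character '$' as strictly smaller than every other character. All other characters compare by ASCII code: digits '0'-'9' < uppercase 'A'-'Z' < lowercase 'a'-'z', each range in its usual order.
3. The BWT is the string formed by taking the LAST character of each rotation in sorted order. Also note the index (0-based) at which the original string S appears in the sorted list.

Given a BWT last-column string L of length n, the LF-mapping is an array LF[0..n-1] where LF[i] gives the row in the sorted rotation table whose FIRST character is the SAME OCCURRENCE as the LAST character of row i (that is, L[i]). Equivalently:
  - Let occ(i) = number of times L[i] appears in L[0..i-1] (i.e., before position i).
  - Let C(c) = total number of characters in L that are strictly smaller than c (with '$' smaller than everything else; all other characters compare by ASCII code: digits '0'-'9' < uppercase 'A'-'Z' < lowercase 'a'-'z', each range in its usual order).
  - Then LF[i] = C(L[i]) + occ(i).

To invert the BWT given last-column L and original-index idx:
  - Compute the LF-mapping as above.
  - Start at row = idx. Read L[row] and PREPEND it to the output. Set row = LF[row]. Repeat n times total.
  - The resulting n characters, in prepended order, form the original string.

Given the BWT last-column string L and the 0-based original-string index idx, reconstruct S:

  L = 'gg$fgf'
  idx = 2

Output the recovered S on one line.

Answer: fggfg$

Derivation:
LF mapping: 3 4 0 1 5 2
Walk LF starting at row 2, prepending L[row]:
  step 1: row=2, L[2]='$', prepend. Next row=LF[2]=0
  step 2: row=0, L[0]='g', prepend. Next row=LF[0]=3
  step 3: row=3, L[3]='f', prepend. Next row=LF[3]=1
  step 4: row=1, L[1]='g', prepend. Next row=LF[1]=4
  step 5: row=4, L[4]='g', prepend. Next row=LF[4]=5
  step 6: row=5, L[5]='f', prepend. Next row=LF[5]=2
Reversed output: fggfg$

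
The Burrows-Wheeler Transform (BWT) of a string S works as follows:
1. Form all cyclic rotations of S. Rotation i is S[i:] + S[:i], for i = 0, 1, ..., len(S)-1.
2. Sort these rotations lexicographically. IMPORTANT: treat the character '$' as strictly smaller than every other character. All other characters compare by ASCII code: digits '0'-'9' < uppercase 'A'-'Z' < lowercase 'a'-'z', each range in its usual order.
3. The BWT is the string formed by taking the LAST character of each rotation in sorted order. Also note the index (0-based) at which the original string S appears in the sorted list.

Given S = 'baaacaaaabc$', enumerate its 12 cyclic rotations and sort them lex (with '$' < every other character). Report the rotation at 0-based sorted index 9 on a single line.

All 12 rotations (rotation i = S[i:]+S[:i]):
  rot[0] = baaacaaaabc$
  rot[1] = aaacaaaabc$b
  rot[2] = aacaaaabc$ba
  rot[3] = acaaaabc$baa
  rot[4] = caaaabc$baaa
  rot[5] = aaaabc$baaac
  rot[6] = aaabc$baaaca
  rot[7] = aabc$baaacaa
  rot[8] = abc$baaacaaa
  rot[9] = bc$baaacaaaa
  rot[10] = c$baaacaaaab
  rot[11] = $baaacaaaabc
Sorted (with $ < everything):
  sorted[0] = $baaacaaaabc
  sorted[1] = aaaabc$baaac
  sorted[2] = aaabc$baaaca
  sorted[3] = aaacaaaabc$b
  sorted[4] = aabc$baaacaa
  sorted[5] = aacaaaabc$ba
  sorted[6] = abc$baaacaaa
  sorted[7] = acaaaabc$baa
  sorted[8] = baaacaaaabc$
  sorted[9] = bc$baaacaaaa
  sorted[10] = c$baaacaaaab
  sorted[11] = caaaabc$baaa
sorted[9] = bc$baaacaaaa

Answer: bc$baaacaaaa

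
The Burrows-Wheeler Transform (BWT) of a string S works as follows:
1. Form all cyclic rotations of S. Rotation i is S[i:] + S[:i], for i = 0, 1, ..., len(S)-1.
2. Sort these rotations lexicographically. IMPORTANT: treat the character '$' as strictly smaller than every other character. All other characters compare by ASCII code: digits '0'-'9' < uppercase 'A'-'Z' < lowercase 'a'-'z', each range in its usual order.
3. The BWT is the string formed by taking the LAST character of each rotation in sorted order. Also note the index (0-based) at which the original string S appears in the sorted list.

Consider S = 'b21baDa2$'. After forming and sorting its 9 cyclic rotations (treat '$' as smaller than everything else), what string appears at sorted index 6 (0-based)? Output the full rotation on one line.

All 9 rotations (rotation i = S[i:]+S[:i]):
  rot[0] = b21baDa2$
  rot[1] = 21baDa2$b
  rot[2] = 1baDa2$b2
  rot[3] = baDa2$b21
  rot[4] = aDa2$b21b
  rot[5] = Da2$b21ba
  rot[6] = a2$b21baD
  rot[7] = 2$b21baDa
  rot[8] = $b21baDa2
Sorted (with $ < everything):
  sorted[0] = $b21baDa2
  sorted[1] = 1baDa2$b2
  sorted[2] = 2$b21baDa
  sorted[3] = 21baDa2$b
  sorted[4] = Da2$b21ba
  sorted[5] = a2$b21baD
  sorted[6] = aDa2$b21b
  sorted[7] = b21baDa2$
  sorted[8] = baDa2$b21
sorted[6] = aDa2$b21b

Answer: aDa2$b21b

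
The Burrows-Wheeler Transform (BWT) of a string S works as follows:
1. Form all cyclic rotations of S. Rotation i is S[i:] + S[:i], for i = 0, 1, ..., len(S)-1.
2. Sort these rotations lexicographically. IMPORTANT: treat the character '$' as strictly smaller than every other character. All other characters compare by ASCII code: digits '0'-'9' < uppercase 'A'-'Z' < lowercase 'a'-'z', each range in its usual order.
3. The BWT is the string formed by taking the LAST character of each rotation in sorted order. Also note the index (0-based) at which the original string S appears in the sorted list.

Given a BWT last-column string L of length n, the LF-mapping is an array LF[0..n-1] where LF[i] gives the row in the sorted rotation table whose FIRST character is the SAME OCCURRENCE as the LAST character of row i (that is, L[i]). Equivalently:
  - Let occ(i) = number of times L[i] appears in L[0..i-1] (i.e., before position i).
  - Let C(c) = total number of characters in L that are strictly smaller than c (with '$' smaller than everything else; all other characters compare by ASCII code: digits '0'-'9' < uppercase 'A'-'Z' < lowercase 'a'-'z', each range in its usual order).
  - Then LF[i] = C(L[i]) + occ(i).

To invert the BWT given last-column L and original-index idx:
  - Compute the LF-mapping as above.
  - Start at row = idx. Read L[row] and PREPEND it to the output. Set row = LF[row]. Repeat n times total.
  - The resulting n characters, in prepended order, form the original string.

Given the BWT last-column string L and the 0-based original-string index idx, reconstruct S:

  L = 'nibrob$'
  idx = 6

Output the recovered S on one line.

Answer: ribbon$

Derivation:
LF mapping: 4 3 1 6 5 2 0
Walk LF starting at row 6, prepending L[row]:
  step 1: row=6, L[6]='$', prepend. Next row=LF[6]=0
  step 2: row=0, L[0]='n', prepend. Next row=LF[0]=4
  step 3: row=4, L[4]='o', prepend. Next row=LF[4]=5
  step 4: row=5, L[5]='b', prepend. Next row=LF[5]=2
  step 5: row=2, L[2]='b', prepend. Next row=LF[2]=1
  step 6: row=1, L[1]='i', prepend. Next row=LF[1]=3
  step 7: row=3, L[3]='r', prepend. Next row=LF[3]=6
Reversed output: ribbon$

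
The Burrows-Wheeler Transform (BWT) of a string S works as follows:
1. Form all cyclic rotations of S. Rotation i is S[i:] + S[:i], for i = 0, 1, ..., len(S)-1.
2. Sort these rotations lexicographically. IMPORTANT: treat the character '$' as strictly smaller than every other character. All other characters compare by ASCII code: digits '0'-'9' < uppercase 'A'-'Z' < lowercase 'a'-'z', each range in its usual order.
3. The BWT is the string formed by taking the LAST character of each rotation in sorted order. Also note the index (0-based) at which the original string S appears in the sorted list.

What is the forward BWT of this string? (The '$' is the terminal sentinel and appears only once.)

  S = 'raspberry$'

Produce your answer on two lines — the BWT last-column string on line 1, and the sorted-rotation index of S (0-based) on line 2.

Answer: yrpbs$erar
5

Derivation:
All 10 rotations (rotation i = S[i:]+S[:i]):
  rot[0] = raspberry$
  rot[1] = aspberry$r
  rot[2] = spberry$ra
  rot[3] = pberry$ras
  rot[4] = berry$rasp
  rot[5] = erry$raspb
  rot[6] = rry$raspbe
  rot[7] = ry$raspber
  rot[8] = y$raspberr
  rot[9] = $raspberry
Sorted (with $ < everything):
  sorted[0] = $raspberry  (last char: 'y')
  sorted[1] = aspberry$r  (last char: 'r')
  sorted[2] = berry$rasp  (last char: 'p')
  sorted[3] = erry$raspb  (last char: 'b')
  sorted[4] = pberry$ras  (last char: 's')
  sorted[5] = raspberry$  (last char: '$')
  sorted[6] = rry$raspbe  (last char: 'e')
  sorted[7] = ry$raspber  (last char: 'r')
  sorted[8] = spberry$ra  (last char: 'a')
  sorted[9] = y$raspberr  (last char: 'r')
Last column: yrpbs$erar
Original string S is at sorted index 5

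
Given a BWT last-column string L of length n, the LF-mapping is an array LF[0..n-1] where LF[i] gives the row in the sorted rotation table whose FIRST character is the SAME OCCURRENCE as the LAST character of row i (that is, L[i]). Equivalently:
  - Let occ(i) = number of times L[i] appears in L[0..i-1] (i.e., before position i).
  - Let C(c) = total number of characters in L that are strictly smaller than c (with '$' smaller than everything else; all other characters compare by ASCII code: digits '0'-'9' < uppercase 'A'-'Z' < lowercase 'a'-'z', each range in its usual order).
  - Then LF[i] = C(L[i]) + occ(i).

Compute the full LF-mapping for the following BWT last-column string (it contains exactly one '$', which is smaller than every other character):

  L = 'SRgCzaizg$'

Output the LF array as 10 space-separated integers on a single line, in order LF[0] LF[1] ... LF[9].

Char counts: '$':1, 'C':1, 'R':1, 'S':1, 'a':1, 'g':2, 'i':1, 'z':2
C (first-col start): C('$')=0, C('C')=1, C('R')=2, C('S')=3, C('a')=4, C('g')=5, C('i')=7, C('z')=8
L[0]='S': occ=0, LF[0]=C('S')+0=3+0=3
L[1]='R': occ=0, LF[1]=C('R')+0=2+0=2
L[2]='g': occ=0, LF[2]=C('g')+0=5+0=5
L[3]='C': occ=0, LF[3]=C('C')+0=1+0=1
L[4]='z': occ=0, LF[4]=C('z')+0=8+0=8
L[5]='a': occ=0, LF[5]=C('a')+0=4+0=4
L[6]='i': occ=0, LF[6]=C('i')+0=7+0=7
L[7]='z': occ=1, LF[7]=C('z')+1=8+1=9
L[8]='g': occ=1, LF[8]=C('g')+1=5+1=6
L[9]='$': occ=0, LF[9]=C('$')+0=0+0=0

Answer: 3 2 5 1 8 4 7 9 6 0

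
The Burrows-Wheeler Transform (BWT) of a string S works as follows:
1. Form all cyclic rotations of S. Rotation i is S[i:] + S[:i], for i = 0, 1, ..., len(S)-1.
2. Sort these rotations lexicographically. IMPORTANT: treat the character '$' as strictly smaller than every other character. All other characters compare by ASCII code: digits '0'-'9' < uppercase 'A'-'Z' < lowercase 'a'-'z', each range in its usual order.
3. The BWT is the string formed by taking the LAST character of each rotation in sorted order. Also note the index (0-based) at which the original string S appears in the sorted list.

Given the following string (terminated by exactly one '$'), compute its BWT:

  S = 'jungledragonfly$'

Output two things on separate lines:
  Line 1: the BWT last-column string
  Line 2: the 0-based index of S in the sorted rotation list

All 16 rotations (rotation i = S[i:]+S[:i]):
  rot[0] = jungledragonfly$
  rot[1] = ungledragonfly$j
  rot[2] = ngledragonfly$ju
  rot[3] = gledragonfly$jun
  rot[4] = ledragonfly$jung
  rot[5] = edragonfly$jungl
  rot[6] = dragonfly$jungle
  rot[7] = ragonfly$jungled
  rot[8] = agonfly$jungledr
  rot[9] = gonfly$jungledra
  rot[10] = onfly$jungledrag
  rot[11] = nfly$jungledrago
  rot[12] = fly$jungledragon
  rot[13] = ly$jungledragonf
  rot[14] = y$jungledragonfl
  rot[15] = $jungledragonfly
Sorted (with $ < everything):
  sorted[0] = $jungledragonfly  (last char: 'y')
  sorted[1] = agonfly$jungledr  (last char: 'r')
  sorted[2] = dragonfly$jungle  (last char: 'e')
  sorted[3] = edragonfly$jungl  (last char: 'l')
  sorted[4] = fly$jungledragon  (last char: 'n')
  sorted[5] = gledragonfly$jun  (last char: 'n')
  sorted[6] = gonfly$jungledra  (last char: 'a')
  sorted[7] = jungledragonfly$  (last char: '$')
  sorted[8] = ledragonfly$jung  (last char: 'g')
  sorted[9] = ly$jungledragonf  (last char: 'f')
  sorted[10] = nfly$jungledrago  (last char: 'o')
  sorted[11] = ngledragonfly$ju  (last char: 'u')
  sorted[12] = onfly$jungledrag  (last char: 'g')
  sorted[13] = ragonfly$jungled  (last char: 'd')
  sorted[14] = ungledragonfly$j  (last char: 'j')
  sorted[15] = y$jungledragonfl  (last char: 'l')
Last column: yrelnna$gfougdjl
Original string S is at sorted index 7

Answer: yrelnna$gfougdjl
7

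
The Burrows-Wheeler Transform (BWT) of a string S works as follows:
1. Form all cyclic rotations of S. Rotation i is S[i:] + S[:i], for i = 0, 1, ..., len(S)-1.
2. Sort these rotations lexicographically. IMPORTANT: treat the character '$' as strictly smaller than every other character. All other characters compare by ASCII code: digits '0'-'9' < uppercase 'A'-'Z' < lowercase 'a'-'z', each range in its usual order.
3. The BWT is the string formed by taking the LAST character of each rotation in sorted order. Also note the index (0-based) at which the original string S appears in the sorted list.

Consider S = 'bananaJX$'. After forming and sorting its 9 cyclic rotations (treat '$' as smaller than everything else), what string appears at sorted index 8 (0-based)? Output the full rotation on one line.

Answer: nanaJX$ba

Derivation:
All 9 rotations (rotation i = S[i:]+S[:i]):
  rot[0] = bananaJX$
  rot[1] = ananaJX$b
  rot[2] = nanaJX$ba
  rot[3] = anaJX$ban
  rot[4] = naJX$bana
  rot[5] = aJX$banan
  rot[6] = JX$banana
  rot[7] = X$bananaJ
  rot[8] = $bananaJX
Sorted (with $ < everything):
  sorted[0] = $bananaJX
  sorted[1] = JX$banana
  sorted[2] = X$bananaJ
  sorted[3] = aJX$banan
  sorted[4] = anaJX$ban
  sorted[5] = ananaJX$b
  sorted[6] = bananaJX$
  sorted[7] = naJX$bana
  sorted[8] = nanaJX$ba
sorted[8] = nanaJX$ba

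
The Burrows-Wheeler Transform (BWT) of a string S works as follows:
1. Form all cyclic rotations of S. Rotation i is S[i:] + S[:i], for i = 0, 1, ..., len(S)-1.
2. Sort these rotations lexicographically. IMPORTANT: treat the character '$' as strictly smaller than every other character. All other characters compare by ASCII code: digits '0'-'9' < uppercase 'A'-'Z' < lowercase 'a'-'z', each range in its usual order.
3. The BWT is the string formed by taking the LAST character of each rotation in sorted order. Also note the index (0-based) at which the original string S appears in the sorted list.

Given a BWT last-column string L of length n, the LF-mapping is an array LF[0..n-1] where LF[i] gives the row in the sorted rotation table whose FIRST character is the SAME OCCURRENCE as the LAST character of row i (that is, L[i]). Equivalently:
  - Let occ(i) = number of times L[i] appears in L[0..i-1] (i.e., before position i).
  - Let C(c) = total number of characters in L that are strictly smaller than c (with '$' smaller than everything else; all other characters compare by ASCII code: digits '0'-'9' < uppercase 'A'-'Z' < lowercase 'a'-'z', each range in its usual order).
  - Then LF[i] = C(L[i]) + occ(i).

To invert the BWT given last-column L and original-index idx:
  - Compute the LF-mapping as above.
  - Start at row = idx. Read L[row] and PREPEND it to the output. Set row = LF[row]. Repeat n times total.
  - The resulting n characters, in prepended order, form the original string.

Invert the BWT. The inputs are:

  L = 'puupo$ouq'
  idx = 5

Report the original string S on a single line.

Answer: quuouopp$

Derivation:
LF mapping: 3 6 7 4 1 0 2 8 5
Walk LF starting at row 5, prepending L[row]:
  step 1: row=5, L[5]='$', prepend. Next row=LF[5]=0
  step 2: row=0, L[0]='p', prepend. Next row=LF[0]=3
  step 3: row=3, L[3]='p', prepend. Next row=LF[3]=4
  step 4: row=4, L[4]='o', prepend. Next row=LF[4]=1
  step 5: row=1, L[1]='u', prepend. Next row=LF[1]=6
  step 6: row=6, L[6]='o', prepend. Next row=LF[6]=2
  step 7: row=2, L[2]='u', prepend. Next row=LF[2]=7
  step 8: row=7, L[7]='u', prepend. Next row=LF[7]=8
  step 9: row=8, L[8]='q', prepend. Next row=LF[8]=5
Reversed output: quuouopp$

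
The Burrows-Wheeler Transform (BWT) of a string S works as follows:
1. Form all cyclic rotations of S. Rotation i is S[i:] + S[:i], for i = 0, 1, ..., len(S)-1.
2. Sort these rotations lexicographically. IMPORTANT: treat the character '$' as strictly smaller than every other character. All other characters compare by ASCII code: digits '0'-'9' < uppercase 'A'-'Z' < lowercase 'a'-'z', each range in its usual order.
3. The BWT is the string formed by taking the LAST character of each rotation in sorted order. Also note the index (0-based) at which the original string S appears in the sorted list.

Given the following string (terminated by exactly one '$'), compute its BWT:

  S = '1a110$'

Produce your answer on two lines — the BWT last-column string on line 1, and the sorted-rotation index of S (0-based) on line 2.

Answer: 011a$1
4

Derivation:
All 6 rotations (rotation i = S[i:]+S[:i]):
  rot[0] = 1a110$
  rot[1] = a110$1
  rot[2] = 110$1a
  rot[3] = 10$1a1
  rot[4] = 0$1a11
  rot[5] = $1a110
Sorted (with $ < everything):
  sorted[0] = $1a110  (last char: '0')
  sorted[1] = 0$1a11  (last char: '1')
  sorted[2] = 10$1a1  (last char: '1')
  sorted[3] = 110$1a  (last char: 'a')
  sorted[4] = 1a110$  (last char: '$')
  sorted[5] = a110$1  (last char: '1')
Last column: 011a$1
Original string S is at sorted index 4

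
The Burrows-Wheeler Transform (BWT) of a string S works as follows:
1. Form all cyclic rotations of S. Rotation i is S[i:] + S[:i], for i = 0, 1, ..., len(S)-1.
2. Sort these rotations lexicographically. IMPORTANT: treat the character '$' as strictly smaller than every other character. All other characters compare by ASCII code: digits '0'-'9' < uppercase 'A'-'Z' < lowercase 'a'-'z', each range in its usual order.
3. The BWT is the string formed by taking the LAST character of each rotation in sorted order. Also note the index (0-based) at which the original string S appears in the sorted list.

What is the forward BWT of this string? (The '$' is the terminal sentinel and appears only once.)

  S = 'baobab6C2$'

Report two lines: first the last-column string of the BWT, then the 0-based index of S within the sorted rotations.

All 10 rotations (rotation i = S[i:]+S[:i]):
  rot[0] = baobab6C2$
  rot[1] = aobab6C2$b
  rot[2] = obab6C2$ba
  rot[3] = bab6C2$bao
  rot[4] = ab6C2$baob
  rot[5] = b6C2$baoba
  rot[6] = 6C2$baobab
  rot[7] = C2$baobab6
  rot[8] = 2$baobab6C
  rot[9] = $baobab6C2
Sorted (with $ < everything):
  sorted[0] = $baobab6C2  (last char: '2')
  sorted[1] = 2$baobab6C  (last char: 'C')
  sorted[2] = 6C2$baobab  (last char: 'b')
  sorted[3] = C2$baobab6  (last char: '6')
  sorted[4] = ab6C2$baob  (last char: 'b')
  sorted[5] = aobab6C2$b  (last char: 'b')
  sorted[6] = b6C2$baoba  (last char: 'a')
  sorted[7] = bab6C2$bao  (last char: 'o')
  sorted[8] = baobab6C2$  (last char: '$')
  sorted[9] = obab6C2$ba  (last char: 'a')
Last column: 2Cb6bbao$a
Original string S is at sorted index 8

Answer: 2Cb6bbao$a
8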